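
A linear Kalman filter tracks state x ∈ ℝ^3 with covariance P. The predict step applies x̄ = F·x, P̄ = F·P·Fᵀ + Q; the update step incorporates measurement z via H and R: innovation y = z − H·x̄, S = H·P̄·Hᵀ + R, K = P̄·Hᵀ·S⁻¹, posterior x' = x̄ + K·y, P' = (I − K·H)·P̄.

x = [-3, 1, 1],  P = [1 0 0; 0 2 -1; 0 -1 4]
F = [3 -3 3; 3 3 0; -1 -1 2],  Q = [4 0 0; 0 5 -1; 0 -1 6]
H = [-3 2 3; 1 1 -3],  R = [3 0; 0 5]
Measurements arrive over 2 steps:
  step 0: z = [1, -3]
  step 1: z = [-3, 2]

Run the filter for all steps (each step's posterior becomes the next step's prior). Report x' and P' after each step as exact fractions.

step 0: x̄ = F·x = [-9, -6, 4]
step 0: P̄ = F·P·Fᵀ + Q = [85 -18 36; -18 32 -16; 36 -16 29]
step 0: y = z − H·x̄ = [-26, 24]
step 0: S = H·P̄·Hᵀ + R = [533 46; 46 227]
step 0: K = P̄·Hᵀ·S⁻¹ = [-7931/23775 -2687/23775; 4346/39625 9942/39625; -2983/39625 -11091/39625]
step 0: x' = x̄ + K·y = [-72257/23775, -112138/39625, -30126/39625]
step 0: P' = (I − K·H)·P̄ = [91867/4755 97938/7925 85176/7925; 97938/7925 347376/39625 262452/39625; 85176/7925 262452/39625 247929/39625]
step 1: x̄ = F·x = [-115249/39625, -697699/39625, 516943/118875]
step 1: P̄ = F·P·Fᵀ + Q = [6533554/39625 9958629/39625 -851401/39625; 9958629/39625 19028954/39625 -2186576/39625; -851401/39625 -2186576/39625 1705357/118875]
step 1: y = z − H·x̄ = [413833/39625, 1409141/39625]
step 1: S = H·P̄·Hᵀ + R = [9735506/39625 -274538/39625; -274538/39625 69021824/39625]
step 1: K = P̄·Hᵀ·S⁻¹ = [-941418043/4239034767 212001029/770733594; 26948411/148738062 3486800/6760821; -57681719/4239034767 -26504125/385366797]
step 1: x' = x̄ + K·y = [12869518573/2826023178, 130156779/49579354, 829294945/471003863]
step 1: P' = (I − K·H)·P̄ = [85331106274/4239034767 2031204523/148738062 45796802294/4239034767; 2031204523/148738062 502978031/49579354 526098436/74369031; 45796802294/4239034767 526098436/74369031 25747380007/4239034767]

step 0: x' = [-72257/23775, -112138/39625, -30126/39625], P' = [91867/4755 97938/7925 85176/7925; 97938/7925 347376/39625 262452/39625; 85176/7925 262452/39625 247929/39625]
step 1: x' = [12869518573/2826023178, 130156779/49579354, 829294945/471003863], P' = [85331106274/4239034767 2031204523/148738062 45796802294/4239034767; 2031204523/148738062 502978031/49579354 526098436/74369031; 45796802294/4239034767 526098436/74369031 25747380007/4239034767]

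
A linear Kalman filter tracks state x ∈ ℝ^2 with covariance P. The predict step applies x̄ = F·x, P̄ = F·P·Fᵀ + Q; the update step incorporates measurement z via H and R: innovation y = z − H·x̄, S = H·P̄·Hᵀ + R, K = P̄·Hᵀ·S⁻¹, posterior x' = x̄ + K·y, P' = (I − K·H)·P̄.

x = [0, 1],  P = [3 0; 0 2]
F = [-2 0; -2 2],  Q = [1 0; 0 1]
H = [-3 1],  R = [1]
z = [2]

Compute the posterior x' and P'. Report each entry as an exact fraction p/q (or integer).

x̄ = F·x = [0, 2]
P̄ = F·P·Fᵀ + Q = [13 12; 12 21]
y = z − H·x̄ = [0]
S = H·P̄·Hᵀ + R = [67]
K = P̄·Hᵀ·S⁻¹ = [-27/67; -15/67]
x' = x̄ + K·y = [0, 2]
P' = (I − K·H)·P̄ = [142/67 399/67; 399/67 1182/67]

x' = [0, 2]
P' = [142/67 399/67; 399/67 1182/67]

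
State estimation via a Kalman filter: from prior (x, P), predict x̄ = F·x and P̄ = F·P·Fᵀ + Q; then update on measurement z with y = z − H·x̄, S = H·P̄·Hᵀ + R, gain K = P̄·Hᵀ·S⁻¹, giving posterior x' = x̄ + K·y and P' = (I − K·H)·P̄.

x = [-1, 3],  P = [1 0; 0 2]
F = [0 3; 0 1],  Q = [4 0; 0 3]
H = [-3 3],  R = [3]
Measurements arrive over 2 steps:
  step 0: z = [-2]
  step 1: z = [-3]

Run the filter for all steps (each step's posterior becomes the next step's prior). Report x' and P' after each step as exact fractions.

step 0: x' = [79/23, 61/23], P' = [122/23 114/23; 114/23 227/46]
step 1: x' = [4881/1868, 1457/934], P' = [12497/1868 2931/467; 2931/467 5783/934]

step 0: x̄ = F·x = [9, 3]
step 0: P̄ = F·P·Fᵀ + Q = [22 6; 6 5]
step 0: y = z − H·x̄ = [16]
step 0: S = H·P̄·Hᵀ + R = [138]
step 0: K = P̄·Hᵀ·S⁻¹ = [-8/23; -1/46]
step 0: x' = x̄ + K·y = [79/23, 61/23]
step 0: P' = (I − K·H)·P̄ = [122/23 114/23; 114/23 227/46]
step 1: x̄ = F·x = [183/23, 61/23]
step 1: P̄ = F·P·Fᵀ + Q = [2227/46 681/46; 681/46 365/46]
step 1: y = z − H·x̄ = [297/23]
step 1: S = H·P̄·Hᵀ + R = [5604/23]
step 1: K = P̄·Hᵀ·S⁻¹ = [-773/1868; -79/934]
step 1: x' = x̄ + K·y = [4881/1868, 1457/934]
step 1: P' = (I − K·H)·P̄ = [12497/1868 2931/467; 2931/467 5783/934]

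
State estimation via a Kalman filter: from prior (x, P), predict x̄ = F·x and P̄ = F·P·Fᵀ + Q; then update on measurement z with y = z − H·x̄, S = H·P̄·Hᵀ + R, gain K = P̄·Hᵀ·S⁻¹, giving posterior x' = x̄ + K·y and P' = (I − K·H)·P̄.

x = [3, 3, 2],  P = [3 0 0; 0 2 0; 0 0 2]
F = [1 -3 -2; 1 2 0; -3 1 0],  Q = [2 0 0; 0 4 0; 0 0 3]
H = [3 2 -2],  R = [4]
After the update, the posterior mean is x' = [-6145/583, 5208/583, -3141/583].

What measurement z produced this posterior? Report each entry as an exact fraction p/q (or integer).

x̄ = F·x = [-10, 9, -6]
P̄ = F·P·Fᵀ + Q = [31 -9 -15; -9 15 -5; -15 -5 32]
S = H·P̄·Hᵀ + R = [583]
K = P̄·Hᵀ·S⁻¹ = [105/583; 13/583; -119/583]
x' − x̄ = [-315/583, -39/583, 357/583] = K·y
y = (KᵀK)⁻¹·Kᵀ·(x' − x̄) = [-3]
z = y + H·x̄ = [-3] + [0] = [-3]

z = [-3]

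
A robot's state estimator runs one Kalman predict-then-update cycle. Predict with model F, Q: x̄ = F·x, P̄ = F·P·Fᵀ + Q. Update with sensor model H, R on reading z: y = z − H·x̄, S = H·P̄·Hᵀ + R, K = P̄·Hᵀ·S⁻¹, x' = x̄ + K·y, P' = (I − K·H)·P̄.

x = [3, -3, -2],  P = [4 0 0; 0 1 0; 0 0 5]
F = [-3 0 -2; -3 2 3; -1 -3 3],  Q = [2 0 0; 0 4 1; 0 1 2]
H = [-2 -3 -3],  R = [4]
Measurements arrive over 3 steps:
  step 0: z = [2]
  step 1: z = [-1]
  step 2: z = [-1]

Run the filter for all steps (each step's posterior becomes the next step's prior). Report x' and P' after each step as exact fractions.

step 0: x̄ = F·x = [-5, -21, 0]
step 0: P̄ = F·P·Fᵀ + Q = [58 6 -18; 6 89 52; -18 52 60]
step 0: y = z − H·x̄ = [-71]
step 0: S = H·P̄·Hᵀ + R = [2369]
step 0: K = P̄·Hᵀ·S⁻¹ = [-80/2369; -435/2369; -300/2369]
step 0: x' = x̄ + K·y = [-6165/2369, -18864/2369, 21300/2369]
step 0: P' = (I − K·H)·P̄ = [131002/2369 -20586/2369 -66642/2369; -20586/2369 21616/2369 -7312/2369; -66642/2369 -7312/2369 52140/2369]
step 1: x̄ = F·x = [-24105/2369, 44667/2369, 126657/2369]
step 1: P̄ = F·P·Fᵀ + Q = [592612/2369 1218868/2369 317514/2369; 1218868/2369 3103062/2369 1412477/2369; 317514/2369 1412477/2369 1207496/2369]
step 1: y = z − H·x̄ = [463393/2369]
step 1: S = H·P̄·Hᵀ + R = [85036116/2369]
step 1: K = P̄·Hᵀ·S⁻¹ = [-2897185/42518058; -1453123/7730556; -2831649/28345372]
step 1: x' = x̄ + K·y = [-999338555/42518058, -138483023/7730556, 961575963/28345372]
step 1: P' = (I − K·H)·P̄ = [1774873267/21259029 211607221/3865278 -1563438069/14172686; 211607221/3865278 321301637/7730556 -200502367/2576852; -1563438069/14172686 -200502367/2576852 4293885661/28345372]
step 2: x̄ = F·x = [18881296/7086343, 1054871681/7730556, 3805700134/21259029]
step 2: P̄ = F·P·Fᵀ + Q = [252049734/7086343 100617729/644213 989308108/7086343; 100617729/644213 20717803157/7730556 6389029715/1932639; 989308108/7086343 6389029715/1932639 89581917466/21259029]
step 2: y = z − H·x̄ = [26949094023/28345372]
step 2: S = H·P̄·Hᵀ + R = [3550133485861/28345372]
step 2: K = P̄·Hᵀ·S⁻¹ = [-27169635396/3550133485861; -517867502339/3550133485861; -647359442188/3550133485861]
step 2: x' = x̄ + K·y = [-16372075628897/3550133485861, -23774321180870/10650400457583, 60176402300617/10650400457583]
step 2: P' = (I − K·H)·P̄ = [100229826426390/3550133485861 58097985581436/3550133485861 -124881643685168/3550133485861; 58097985581436/3550133485861 158769629697022/10650400457583 -272894130850538/10650400457583; -124881643685168/3550133485861 -272894130850538/10650400457583 525246855989626/10650400457583]

step 0: x' = [-6165/2369, -18864/2369, 21300/2369], P' = [131002/2369 -20586/2369 -66642/2369; -20586/2369 21616/2369 -7312/2369; -66642/2369 -7312/2369 52140/2369]
step 1: x' = [-999338555/42518058, -138483023/7730556, 961575963/28345372], P' = [1774873267/21259029 211607221/3865278 -1563438069/14172686; 211607221/3865278 321301637/7730556 -200502367/2576852; -1563438069/14172686 -200502367/2576852 4293885661/28345372]
step 2: x' = [-16372075628897/3550133485861, -23774321180870/10650400457583, 60176402300617/10650400457583], P' = [100229826426390/3550133485861 58097985581436/3550133485861 -124881643685168/3550133485861; 58097985581436/3550133485861 158769629697022/10650400457583 -272894130850538/10650400457583; -124881643685168/3550133485861 -272894130850538/10650400457583 525246855989626/10650400457583]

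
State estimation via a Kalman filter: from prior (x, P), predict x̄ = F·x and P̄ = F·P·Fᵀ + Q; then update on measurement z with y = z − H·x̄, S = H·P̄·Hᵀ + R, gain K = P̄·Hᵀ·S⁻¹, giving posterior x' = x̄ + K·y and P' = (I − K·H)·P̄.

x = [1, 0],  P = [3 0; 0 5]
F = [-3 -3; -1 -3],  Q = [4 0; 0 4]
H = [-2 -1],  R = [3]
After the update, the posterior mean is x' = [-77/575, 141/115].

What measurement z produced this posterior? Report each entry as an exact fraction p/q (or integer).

x̄ = F·x = [-3, -1]
P̄ = F·P·Fᵀ + Q = [76 54; 54 52]
S = H·P̄·Hᵀ + R = [575]
K = P̄·Hᵀ·S⁻¹ = [-206/575; -32/115]
x' − x̄ = [1648/575, 256/115] = K·y
y = (KᵀK)⁻¹·Kᵀ·(x' − x̄) = [-8]
z = y + H·x̄ = [-8] + [7] = [-1]

z = [-1]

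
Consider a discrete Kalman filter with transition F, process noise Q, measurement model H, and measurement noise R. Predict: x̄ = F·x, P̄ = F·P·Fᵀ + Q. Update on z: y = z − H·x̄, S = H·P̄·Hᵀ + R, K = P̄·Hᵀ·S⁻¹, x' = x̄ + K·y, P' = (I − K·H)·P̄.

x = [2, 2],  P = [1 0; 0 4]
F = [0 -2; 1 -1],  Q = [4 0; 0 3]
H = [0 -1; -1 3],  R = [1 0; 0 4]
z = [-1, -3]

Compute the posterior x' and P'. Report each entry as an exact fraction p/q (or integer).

x̄ = F·x = [-4, 0]
P̄ = F·P·Fᵀ + Q = [20 8; 8 8]
y = z − H·x̄ = [-1, -7]
S = H·P̄·Hᵀ + R = [9 -16; -16 48]
K = P̄·Hᵀ·S⁻¹ = [-20/11 -23/44; -8/11 1/11]
x' = x̄ + K·y = [65/44, 1/11]
P' = (I − K·H)·P̄ = [83/11 20/11; 20/11 8/11]

x' = [65/44, 1/11]
P' = [83/11 20/11; 20/11 8/11]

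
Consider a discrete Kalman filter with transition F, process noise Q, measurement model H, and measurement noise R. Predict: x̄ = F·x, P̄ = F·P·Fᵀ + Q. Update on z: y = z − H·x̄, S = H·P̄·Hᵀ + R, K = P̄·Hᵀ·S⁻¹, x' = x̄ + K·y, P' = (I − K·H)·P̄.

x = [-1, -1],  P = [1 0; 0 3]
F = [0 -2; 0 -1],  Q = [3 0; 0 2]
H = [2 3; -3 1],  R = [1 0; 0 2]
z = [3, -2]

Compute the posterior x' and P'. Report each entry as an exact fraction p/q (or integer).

x' = [4280/5179, 2350/5179]
P' = [771/5179 -339/5179; -339/5179 673/5179]

x̄ = F·x = [2, 1]
P̄ = F·P·Fᵀ + Q = [15 6; 6 5]
y = z − H·x̄ = [-4, 3]
S = H·P̄·Hᵀ + R = [178 -117; -117 106]
K = P̄·Hᵀ·S⁻¹ = [525/5179 -1326/5179; 1341/5179 845/5179]
x' = x̄ + K·y = [4280/5179, 2350/5179]
P' = (I − K·H)·P̄ = [771/5179 -339/5179; -339/5179 673/5179]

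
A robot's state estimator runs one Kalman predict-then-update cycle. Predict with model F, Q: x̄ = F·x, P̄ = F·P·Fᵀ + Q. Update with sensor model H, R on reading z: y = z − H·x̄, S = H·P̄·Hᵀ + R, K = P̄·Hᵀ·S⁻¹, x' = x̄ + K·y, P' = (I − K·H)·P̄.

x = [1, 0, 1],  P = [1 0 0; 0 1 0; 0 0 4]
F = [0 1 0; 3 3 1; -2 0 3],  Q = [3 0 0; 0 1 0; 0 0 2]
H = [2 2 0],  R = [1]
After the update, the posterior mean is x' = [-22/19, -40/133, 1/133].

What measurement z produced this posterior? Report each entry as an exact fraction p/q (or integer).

z = [-3]

x̄ = F·x = [0, 4, 1]
P̄ = F·P·Fᵀ + Q = [4 3 0; 3 23 6; 0 6 42]
S = H·P̄·Hᵀ + R = [133]
K = P̄·Hᵀ·S⁻¹ = [2/19; 52/133; 12/133]
x' − x̄ = [-22/19, -572/133, -132/133] = K·y
y = (KᵀK)⁻¹·Kᵀ·(x' − x̄) = [-11]
z = y + H·x̄ = [-11] + [8] = [-3]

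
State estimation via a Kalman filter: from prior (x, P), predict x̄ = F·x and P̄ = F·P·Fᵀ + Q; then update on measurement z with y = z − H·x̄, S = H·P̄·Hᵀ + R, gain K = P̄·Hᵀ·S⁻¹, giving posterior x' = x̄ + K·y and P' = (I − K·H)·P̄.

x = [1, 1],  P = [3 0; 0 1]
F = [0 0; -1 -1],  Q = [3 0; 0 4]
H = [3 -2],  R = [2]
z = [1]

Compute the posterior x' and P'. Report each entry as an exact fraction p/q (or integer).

x̄ = F·x = [0, -2]
P̄ = F·P·Fᵀ + Q = [3 0; 0 8]
y = z − H·x̄ = [-3]
S = H·P̄·Hᵀ + R = [61]
K = P̄·Hᵀ·S⁻¹ = [9/61; -16/61]
x' = x̄ + K·y = [-27/61, -74/61]
P' = (I − K·H)·P̄ = [102/61 144/61; 144/61 232/61]

x' = [-27/61, -74/61]
P' = [102/61 144/61; 144/61 232/61]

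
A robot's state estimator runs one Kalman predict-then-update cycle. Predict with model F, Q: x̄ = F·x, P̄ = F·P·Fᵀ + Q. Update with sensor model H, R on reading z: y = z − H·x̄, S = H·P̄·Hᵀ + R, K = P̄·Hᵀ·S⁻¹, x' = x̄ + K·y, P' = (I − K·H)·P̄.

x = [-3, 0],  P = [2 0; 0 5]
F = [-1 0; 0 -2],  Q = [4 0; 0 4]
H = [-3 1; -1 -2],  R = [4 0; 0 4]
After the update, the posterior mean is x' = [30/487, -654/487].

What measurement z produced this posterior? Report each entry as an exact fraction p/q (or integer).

x̄ = F·x = [3, 0]
P̄ = F·P·Fᵀ + Q = [6 0; 0 24]
S = H·P̄·Hᵀ + R = [82 -30; -30 106]
K = P̄·Hᵀ·S⁻¹ = [-261/974 -129/974; 69/487 -201/487]
x' − x̄ = [-1431/487, -654/487] = K·y
y = (KᵀK)⁻¹·Kᵀ·(x' − x̄) = [8, 6]
z = y + H·x̄ = [8, 6] + [-9, -3] = [-1, 3]

z = [-1, 3]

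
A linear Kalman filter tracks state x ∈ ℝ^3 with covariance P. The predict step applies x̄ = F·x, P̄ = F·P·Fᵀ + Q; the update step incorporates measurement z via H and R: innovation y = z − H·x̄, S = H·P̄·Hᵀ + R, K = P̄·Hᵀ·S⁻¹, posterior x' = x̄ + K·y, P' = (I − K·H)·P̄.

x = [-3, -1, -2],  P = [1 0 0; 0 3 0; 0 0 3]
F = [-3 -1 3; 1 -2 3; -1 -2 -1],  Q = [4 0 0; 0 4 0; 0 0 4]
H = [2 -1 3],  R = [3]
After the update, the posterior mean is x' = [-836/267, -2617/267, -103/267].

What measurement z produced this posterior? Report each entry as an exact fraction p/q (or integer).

x̄ = F·x = [4, -7, 7]
P̄ = F·P·Fᵀ + Q = [43 30 0; 30 44 2; 0 2 20]
S = H·P̄·Hᵀ + R = [267]
K = P̄·Hᵀ·S⁻¹ = [56/267; 22/267; 58/267]
x' − x̄ = [-1904/267, -748/267, -1972/267] = K·y
y = (KᵀK)⁻¹·Kᵀ·(x' − x̄) = [-34]
z = y + H·x̄ = [-34] + [36] = [2]

z = [2]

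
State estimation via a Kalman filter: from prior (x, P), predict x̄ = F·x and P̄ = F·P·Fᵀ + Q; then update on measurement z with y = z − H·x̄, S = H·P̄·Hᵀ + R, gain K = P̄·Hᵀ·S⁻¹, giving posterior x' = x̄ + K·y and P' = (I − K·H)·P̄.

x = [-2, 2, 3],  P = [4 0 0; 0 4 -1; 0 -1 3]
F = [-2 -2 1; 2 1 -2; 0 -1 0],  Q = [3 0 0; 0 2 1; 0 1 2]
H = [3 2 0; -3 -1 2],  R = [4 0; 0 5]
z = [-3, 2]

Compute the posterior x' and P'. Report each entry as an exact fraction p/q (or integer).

x' = [113/273, -235/91, -55/273]
P' = [10256/1911 -5002/637 5846/1911; -5002/637 23657/1911 -2601/637; 5846/1911 -2601/637 5405/1911]

x̄ = F·x = [3, -8, -2]
P̄ = F·P·Fᵀ + Q = [42 -35 9; -35 38 -5; 9 -5 6]
y = z − H·x̄ = [4, 7]
S = H·P̄·Hᵀ + R = [114 -105; -105 147]
K = P̄·Hᵀ·S⁻¹ = [9/91 -814/1911; 82/273 1151/1911; 23/91 215/1911]
x' = x̄ + K·y = [113/273, -235/91, -55/273]
P' = (I − K·H)·P̄ = [10256/1911 -5002/637 5846/1911; -5002/637 23657/1911 -2601/637; 5846/1911 -2601/637 5405/1911]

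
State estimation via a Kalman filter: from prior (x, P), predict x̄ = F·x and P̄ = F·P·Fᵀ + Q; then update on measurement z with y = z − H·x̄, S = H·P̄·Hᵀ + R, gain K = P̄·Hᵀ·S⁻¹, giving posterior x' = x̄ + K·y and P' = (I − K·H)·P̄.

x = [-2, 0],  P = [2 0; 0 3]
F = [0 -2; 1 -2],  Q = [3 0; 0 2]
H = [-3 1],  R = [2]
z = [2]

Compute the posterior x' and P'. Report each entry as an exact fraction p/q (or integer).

x̄ = F·x = [0, -2]
P̄ = F·P·Fᵀ + Q = [15 12; 12 16]
y = z − H·x̄ = [4]
S = H·P̄·Hᵀ + R = [81]
K = P̄·Hᵀ·S⁻¹ = [-11/27; -20/81]
x' = x̄ + K·y = [-44/27, -242/81]
P' = (I − K·H)·P̄ = [14/9 104/27; 104/27 896/81]

x' = [-44/27, -242/81]
P' = [14/9 104/27; 104/27 896/81]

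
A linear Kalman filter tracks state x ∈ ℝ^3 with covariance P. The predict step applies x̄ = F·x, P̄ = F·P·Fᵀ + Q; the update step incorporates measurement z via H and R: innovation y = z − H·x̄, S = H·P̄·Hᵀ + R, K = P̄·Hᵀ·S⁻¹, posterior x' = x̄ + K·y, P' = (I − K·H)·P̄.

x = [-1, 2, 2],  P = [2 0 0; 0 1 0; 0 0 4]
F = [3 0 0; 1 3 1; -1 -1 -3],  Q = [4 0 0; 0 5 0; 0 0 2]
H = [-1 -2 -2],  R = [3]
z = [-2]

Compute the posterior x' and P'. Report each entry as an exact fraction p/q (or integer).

x̄ = F·x = [-3, 7, -7]
P̄ = F·P·Fᵀ + Q = [22 6 -6; 6 20 -17; -6 -17 41]
y = z − H·x̄ = [-5]
S = H·P̄·Hᵀ + R = [133]
K = P̄·Hᵀ·S⁻¹ = [-22/133; -12/133; -6/19]
x' = x̄ + K·y = [-289/133, 991/133, -103/19]
P' = (I − K·H)·P̄ = [2442/133 534/133 -246/19; 534/133 2516/133 -395/19; -246/19 -395/19 527/19]

x' = [-289/133, 991/133, -103/19]
P' = [2442/133 534/133 -246/19; 534/133 2516/133 -395/19; -246/19 -395/19 527/19]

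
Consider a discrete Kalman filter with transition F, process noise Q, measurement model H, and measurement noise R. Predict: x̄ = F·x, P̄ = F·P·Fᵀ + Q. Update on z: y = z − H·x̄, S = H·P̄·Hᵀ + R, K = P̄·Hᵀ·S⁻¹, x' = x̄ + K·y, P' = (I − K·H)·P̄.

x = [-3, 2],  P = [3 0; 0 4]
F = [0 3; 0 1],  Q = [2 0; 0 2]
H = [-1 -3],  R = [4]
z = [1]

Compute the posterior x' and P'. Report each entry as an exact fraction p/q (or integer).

x' = [23/84, -9/28]
P' = [227/42 -17/14; -17/14 9/14]

x̄ = F·x = [6, 2]
P̄ = F·P·Fᵀ + Q = [38 12; 12 6]
y = z − H·x̄ = [13]
S = H·P̄·Hᵀ + R = [168]
K = P̄·Hᵀ·S⁻¹ = [-37/84; -5/28]
x' = x̄ + K·y = [23/84, -9/28]
P' = (I − K·H)·P̄ = [227/42 -17/14; -17/14 9/14]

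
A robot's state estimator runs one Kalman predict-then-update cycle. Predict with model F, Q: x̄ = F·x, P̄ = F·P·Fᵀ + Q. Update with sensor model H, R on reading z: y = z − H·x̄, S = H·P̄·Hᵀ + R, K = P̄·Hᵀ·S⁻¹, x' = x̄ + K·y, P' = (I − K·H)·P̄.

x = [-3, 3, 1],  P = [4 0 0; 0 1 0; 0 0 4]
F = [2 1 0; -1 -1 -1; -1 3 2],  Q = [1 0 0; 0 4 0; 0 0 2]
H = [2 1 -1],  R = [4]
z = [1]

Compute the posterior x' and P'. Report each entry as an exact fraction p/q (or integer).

x̄ = F·x = [-3, -1, 14]
P̄ = F·P·Fᵀ + Q = [18 -9 -5; -9 13 -7; -5 -7 31]
y = z − H·x̄ = [22]
S = H·P̄·Hᵀ + R = [118]
K = P̄·Hᵀ·S⁻¹ = [16/59; 1/59; -24/59]
x' = x̄ + K·y = [175/59, -37/59, 298/59]
P' = (I − K·H)·P̄ = [550/59 -563/59 473/59; -563/59 765/59 -365/59; 473/59 -365/59 677/59]

x' = [175/59, -37/59, 298/59]
P' = [550/59 -563/59 473/59; -563/59 765/59 -365/59; 473/59 -365/59 677/59]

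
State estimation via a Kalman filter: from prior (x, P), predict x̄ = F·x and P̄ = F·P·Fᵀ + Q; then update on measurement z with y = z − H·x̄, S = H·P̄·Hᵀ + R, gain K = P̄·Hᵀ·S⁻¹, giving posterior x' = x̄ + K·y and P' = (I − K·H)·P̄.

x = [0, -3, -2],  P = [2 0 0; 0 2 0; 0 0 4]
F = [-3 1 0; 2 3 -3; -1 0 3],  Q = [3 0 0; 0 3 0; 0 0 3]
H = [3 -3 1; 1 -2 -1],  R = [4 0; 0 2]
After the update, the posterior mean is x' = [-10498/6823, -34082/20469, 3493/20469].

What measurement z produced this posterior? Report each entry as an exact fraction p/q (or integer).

x̄ = F·x = [-3, -3, -6]
P̄ = F·P·Fᵀ + Q = [23 -6 6; -6 65 -40; 6 -40 41]
S = H·P̄·Hᵀ + R = [1221 420; 420 178]
K = P̄·Hᵀ·S⁻¹ = [729/6823 -1217/13646; -2357/20469 -1826/6823; 6481/20469 -6745/13646]
x' − x̄ = [9971/6823, 27325/20469, 126307/20469] = K·y
y = (KᵀK)⁻¹·Kᵀ·(x' − x̄) = [7, -8]
z = y + H·x̄ = [7, -8] + [-6, 9] = [1, 1]

z = [1, 1]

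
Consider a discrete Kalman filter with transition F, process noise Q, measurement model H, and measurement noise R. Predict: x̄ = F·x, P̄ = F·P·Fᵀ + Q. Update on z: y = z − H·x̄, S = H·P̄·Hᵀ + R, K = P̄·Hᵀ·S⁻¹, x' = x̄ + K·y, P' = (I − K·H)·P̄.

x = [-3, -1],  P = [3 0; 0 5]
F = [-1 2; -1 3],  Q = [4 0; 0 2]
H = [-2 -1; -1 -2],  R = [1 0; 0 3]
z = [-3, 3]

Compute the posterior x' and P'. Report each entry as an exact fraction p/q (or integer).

x̄ = F·x = [1, 0]
P̄ = F·P·Fᵀ + Q = [27 33; 33 50]
y = z − H·x̄ = [-1, 4]
S = H·P̄·Hᵀ + R = [291 319; 319 362]
K = P̄·Hᵀ·S⁻¹ = [-1827/3581 690/3581; 435/3581 -1699/3581]
x' = x̄ + K·y = [8168/3581, -7231/3581]
P' = (I − K·H)·P̄ = [1908/3581 -1989/3581; -1989/3581 3543/3581]

x' = [8168/3581, -7231/3581]
P' = [1908/3581 -1989/3581; -1989/3581 3543/3581]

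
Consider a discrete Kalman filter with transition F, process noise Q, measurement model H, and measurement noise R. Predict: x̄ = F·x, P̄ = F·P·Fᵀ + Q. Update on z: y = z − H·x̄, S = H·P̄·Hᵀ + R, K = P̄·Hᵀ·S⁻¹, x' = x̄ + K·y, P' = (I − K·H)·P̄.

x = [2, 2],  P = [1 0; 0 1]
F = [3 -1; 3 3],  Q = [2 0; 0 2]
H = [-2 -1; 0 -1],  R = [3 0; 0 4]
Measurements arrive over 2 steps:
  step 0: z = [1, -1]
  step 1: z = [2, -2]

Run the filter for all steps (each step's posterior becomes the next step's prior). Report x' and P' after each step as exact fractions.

step 0: x' = [-887/628, 687/314], P' = [393/314 -195/157; -195/157 438/157]
step 1: x' = [-1299677/580939, 1274636/580939], P' = [870416/580939 -910708/580939; -910708/580939 1847420/580939]

step 0: x̄ = F·x = [4, 12]
step 0: P̄ = F·P·Fᵀ + Q = [12 6; 6 20]
step 0: y = z − H·x̄ = [21, 11]
step 0: S = H·P̄·Hᵀ + R = [95 32; 32 24]
step 0: K = P̄·Hᵀ·S⁻¹ = [-66/157 195/628; -16/157 -219/314]
step 0: x' = x̄ + K·y = [-887/628, 687/314]
step 0: P' = (I − K·H)·P̄ = [393/314 -195/157; -195/157 438/157]
step 1: x̄ = F·x = [-4035/628, 1461/628]
step 1: P̄ = F·P·Fᵀ + Q = [7381/314 -1431/314; -1431/314 5029/314]
step 1: y = z − H·x̄ = [-5353/628, 205/628]
step 1: S = H·P̄·Hᵀ + R = [29771/314 2167/314; 2167/314 6285/314]
step 1: K = P̄·Hᵀ·S⁻¹ = [-276708/580939 227677/580939; -8668/580939 -461855/580939]
step 1: x' = x̄ + K·y = [-1299677/580939, 1274636/580939]
step 1: P' = (I − K·H)·P̄ = [870416/580939 -910708/580939; -910708/580939 1847420/580939]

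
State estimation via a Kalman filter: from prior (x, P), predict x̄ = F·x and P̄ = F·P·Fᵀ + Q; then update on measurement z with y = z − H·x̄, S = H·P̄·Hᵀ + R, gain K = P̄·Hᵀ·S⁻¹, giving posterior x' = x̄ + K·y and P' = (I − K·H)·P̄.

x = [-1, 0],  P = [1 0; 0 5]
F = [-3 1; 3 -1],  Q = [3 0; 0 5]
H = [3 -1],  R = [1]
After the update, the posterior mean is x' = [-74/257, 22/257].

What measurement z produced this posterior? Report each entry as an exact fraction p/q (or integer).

x̄ = F·x = [3, -3]
P̄ = F·P·Fᵀ + Q = [17 -14; -14 19]
S = H·P̄·Hᵀ + R = [257]
K = P̄·Hᵀ·S⁻¹ = [65/257; -61/257]
x' − x̄ = [-845/257, 793/257] = K·y
y = (KᵀK)⁻¹·Kᵀ·(x' − x̄) = [-13]
z = y + H·x̄ = [-13] + [12] = [-1]

z = [-1]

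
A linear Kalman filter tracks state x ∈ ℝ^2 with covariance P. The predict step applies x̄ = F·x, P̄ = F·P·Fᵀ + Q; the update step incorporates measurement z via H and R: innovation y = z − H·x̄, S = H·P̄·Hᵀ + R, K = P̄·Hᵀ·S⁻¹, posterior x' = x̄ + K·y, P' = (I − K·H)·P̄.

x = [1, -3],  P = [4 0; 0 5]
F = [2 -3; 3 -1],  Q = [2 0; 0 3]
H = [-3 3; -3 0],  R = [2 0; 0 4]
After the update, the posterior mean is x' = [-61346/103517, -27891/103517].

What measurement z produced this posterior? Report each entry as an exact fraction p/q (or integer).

x̄ = F·x = [11, 6]
P̄ = F·P·Fᵀ + Q = [63 39; 39 44]
S = H·P̄·Hᵀ + R = [263 216; 216 571]
K = P̄·Hᵀ·S⁻¹ = [-288/103517 -34155/103517; 33837/103517 -34011/103517]
x' − x̄ = [-1200033/103517, -648993/103517] = K·y
y = (KᵀK)⁻¹·Kᵀ·(x' − x̄) = [16, 35]
z = y + H·x̄ = [16, 35] + [-15, -33] = [1, 2]

z = [1, 2]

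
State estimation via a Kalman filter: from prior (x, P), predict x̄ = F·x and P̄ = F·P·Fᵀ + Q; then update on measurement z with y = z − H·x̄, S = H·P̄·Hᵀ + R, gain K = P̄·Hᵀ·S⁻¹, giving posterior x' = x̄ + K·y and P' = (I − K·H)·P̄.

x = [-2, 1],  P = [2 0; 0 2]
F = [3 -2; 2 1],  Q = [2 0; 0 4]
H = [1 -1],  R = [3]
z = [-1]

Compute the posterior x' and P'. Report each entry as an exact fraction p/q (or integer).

x' = [-152/29, -111/29]
P' = [412/29 352/29; 352/29 370/29]

x̄ = F·x = [-8, -3]
P̄ = F·P·Fᵀ + Q = [28 8; 8 14]
y = z − H·x̄ = [4]
S = H·P̄·Hᵀ + R = [29]
K = P̄·Hᵀ·S⁻¹ = [20/29; -6/29]
x' = x̄ + K·y = [-152/29, -111/29]
P' = (I − K·H)·P̄ = [412/29 352/29; 352/29 370/29]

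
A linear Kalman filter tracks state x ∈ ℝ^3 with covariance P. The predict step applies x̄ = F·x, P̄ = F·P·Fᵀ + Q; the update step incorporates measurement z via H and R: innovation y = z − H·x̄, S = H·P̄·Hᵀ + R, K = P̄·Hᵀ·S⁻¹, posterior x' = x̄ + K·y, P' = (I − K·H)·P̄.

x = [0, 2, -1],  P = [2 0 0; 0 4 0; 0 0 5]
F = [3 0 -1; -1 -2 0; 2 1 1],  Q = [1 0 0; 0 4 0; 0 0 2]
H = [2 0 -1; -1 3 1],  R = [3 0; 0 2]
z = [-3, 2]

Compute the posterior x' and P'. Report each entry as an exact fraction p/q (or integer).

x' = [-13827/7627, 1772/7627, -4965/7627]
P' = [63433/15254 -7842/7627 107957/15254; -7842/7627 5794/7627 -19824/7627; 107957/15254 -19824/7627 222121/15254]

x̄ = F·x = [1, -4, 1]
P̄ = F·P·Fᵀ + Q = [24 -6 7; -6 22 -12; 7 -12 19]
y = z − H·x̄ = [-4, 14]
S = H·P̄·Hᵀ + R = [90 -46; -46 193]
K = P̄·Hᵀ·S⁻¹ = [6303/15254 -632/7627; 1380/7627 2700/7627; -2069/15254 -1195/7627]
x' = x̄ + K·y = [-13827/7627, 1772/7627, -4965/7627]
P' = (I − K·H)·P̄ = [63433/15254 -7842/7627 107957/15254; -7842/7627 5794/7627 -19824/7627; 107957/15254 -19824/7627 222121/15254]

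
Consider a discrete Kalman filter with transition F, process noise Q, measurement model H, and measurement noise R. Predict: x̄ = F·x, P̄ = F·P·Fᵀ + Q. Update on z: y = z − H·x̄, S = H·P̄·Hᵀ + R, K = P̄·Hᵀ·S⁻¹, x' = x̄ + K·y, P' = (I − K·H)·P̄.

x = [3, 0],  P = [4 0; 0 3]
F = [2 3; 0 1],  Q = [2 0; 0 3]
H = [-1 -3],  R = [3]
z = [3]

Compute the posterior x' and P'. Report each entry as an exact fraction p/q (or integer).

x̄ = F·x = [6, 0]
P̄ = F·P·Fᵀ + Q = [45 9; 9 6]
y = z − H·x̄ = [9]
S = H·P̄·Hᵀ + R = [156]
K = P̄·Hᵀ·S⁻¹ = [-6/13; -9/52]
x' = x̄ + K·y = [24/13, -81/52]
P' = (I − K·H)·P̄ = [153/13 -45/13; -45/13 69/52]

x' = [24/13, -81/52]
P' = [153/13 -45/13; -45/13 69/52]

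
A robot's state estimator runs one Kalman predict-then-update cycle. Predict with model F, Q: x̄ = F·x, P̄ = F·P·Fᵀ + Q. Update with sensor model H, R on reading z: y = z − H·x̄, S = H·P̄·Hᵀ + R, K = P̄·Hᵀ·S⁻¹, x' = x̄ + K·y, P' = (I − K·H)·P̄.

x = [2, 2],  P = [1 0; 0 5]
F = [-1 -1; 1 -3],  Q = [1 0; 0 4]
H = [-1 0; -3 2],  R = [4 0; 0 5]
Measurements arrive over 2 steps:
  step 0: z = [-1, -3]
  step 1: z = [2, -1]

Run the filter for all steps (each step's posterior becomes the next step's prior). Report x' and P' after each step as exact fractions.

step 0: x̄ = F·x = [-4, -4]
step 0: P̄ = F·P·Fᵀ + Q = [7 14; 14 50]
step 0: y = z − H·x̄ = [-5, -7]
step 0: S = H·P̄·Hᵀ + R = [11 -7; -7 100]
step 0: K = P̄·Hᵀ·S⁻¹ = [-651/1051 28/1051; -994/1051 540/1051]
step 0: x' = x̄ + K·y = [-1145/1051, -3014/1051]
step 0: P' = (I − K·H)·P̄ = [2604/1051 3976/1051; 3976/1051 7314/1051]
step 1: x̄ = F·x = [4159/1051, 7897/1051]
step 1: P̄ = F·P·Fᵀ + Q = [18921/1051 27290/1051; 27290/1051 48778/1051]
step 1: y = z − H·x̄ = [6261/1051, -4368/1051]
step 1: S = H·P̄·Hᵀ + R = [23125/1051 2183/1051; 2183/1051 43176/1051]
step 1: K = P̄·Hᵀ·S⁻¹ = [-772757/945461 -236/25553; -1153678/945461 10860/25553]
step 1: x' = x̄ + K·y = [-825802/945461, -1438651/945461]
step 1: P' = (I − K·H)·P̄ = [3091028/945461 4614712/945461; 4614712/945461 7926618/945461]

step 0: x' = [-1145/1051, -3014/1051], P' = [2604/1051 3976/1051; 3976/1051 7314/1051]
step 1: x' = [-825802/945461, -1438651/945461], P' = [3091028/945461 4614712/945461; 4614712/945461 7926618/945461]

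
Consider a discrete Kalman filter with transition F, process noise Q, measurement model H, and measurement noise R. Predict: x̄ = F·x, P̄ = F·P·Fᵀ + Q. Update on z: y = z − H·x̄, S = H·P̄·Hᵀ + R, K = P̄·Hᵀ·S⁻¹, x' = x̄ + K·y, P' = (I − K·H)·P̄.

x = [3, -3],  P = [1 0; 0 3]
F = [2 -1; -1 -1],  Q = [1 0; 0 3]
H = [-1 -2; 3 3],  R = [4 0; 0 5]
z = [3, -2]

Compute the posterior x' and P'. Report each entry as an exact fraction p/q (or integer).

x' = [4581/1327, -4839/1327]
P' = [3240/1327 -2510/1327; -2510/1327 2395/1327]

x̄ = F·x = [9, 0]
P̄ = F·P·Fᵀ + Q = [8 1; 1 7]
y = z − H·x̄ = [12, -29]
S = H·P̄·Hᵀ + R = [44 -75; -75 158]
K = P̄·Hᵀ·S⁻¹ = [445/1327 438/1327; -570/1327 -69/1327]
x' = x̄ + K·y = [4581/1327, -4839/1327]
P' = (I − K·H)·P̄ = [3240/1327 -2510/1327; -2510/1327 2395/1327]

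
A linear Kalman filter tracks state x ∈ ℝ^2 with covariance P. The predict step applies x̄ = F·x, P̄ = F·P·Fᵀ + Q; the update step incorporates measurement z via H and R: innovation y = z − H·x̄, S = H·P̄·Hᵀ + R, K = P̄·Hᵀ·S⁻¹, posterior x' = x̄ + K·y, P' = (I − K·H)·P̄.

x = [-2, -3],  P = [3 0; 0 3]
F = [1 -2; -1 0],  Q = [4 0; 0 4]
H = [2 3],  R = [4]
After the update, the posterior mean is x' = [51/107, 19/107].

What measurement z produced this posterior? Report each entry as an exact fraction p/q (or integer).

z = [1]

x̄ = F·x = [4, 2]
P̄ = F·P·Fᵀ + Q = [19 -3; -3 7]
S = H·P̄·Hᵀ + R = [107]
K = P̄·Hᵀ·S⁻¹ = [29/107; 15/107]
x' − x̄ = [-377/107, -195/107] = K·y
y = (KᵀK)⁻¹·Kᵀ·(x' − x̄) = [-13]
z = y + H·x̄ = [-13] + [14] = [1]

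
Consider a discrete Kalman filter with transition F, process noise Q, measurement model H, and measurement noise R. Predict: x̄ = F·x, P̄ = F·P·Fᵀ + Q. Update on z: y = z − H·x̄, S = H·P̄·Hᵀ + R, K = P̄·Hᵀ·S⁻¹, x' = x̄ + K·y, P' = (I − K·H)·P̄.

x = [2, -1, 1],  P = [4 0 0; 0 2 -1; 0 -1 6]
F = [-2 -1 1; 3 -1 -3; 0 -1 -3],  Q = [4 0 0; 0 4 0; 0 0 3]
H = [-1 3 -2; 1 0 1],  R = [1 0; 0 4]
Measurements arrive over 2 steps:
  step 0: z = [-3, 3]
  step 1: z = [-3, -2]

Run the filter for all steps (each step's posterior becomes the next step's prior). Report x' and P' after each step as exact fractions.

step 0: x' = [60518/28919, 400/28919, 1217/2629], P' = [209058/28919 -69798/28919 -18774/2629; -69798/28919 73318/28919 12658/2629; -18774/2629 12658/2629 2558/239]
step 1: x' = [812743165/802188497, -2343909723/802188497, -2726990775/802188497], P' = [9564392908/2406565491 -2487928360/2406565491 -8298177628/2406565491; -2487928360/2406565491 4791798130/2406565491 7954690408/2406565491; -8298177628/2406565491 7954690408/2406565491 15858956392/2406565491]

step 0: x̄ = F·x = [-2, 4, -2]
step 0: P̄ = F·P·Fᵀ + Q = [30 -42 -18; -42 90 50; -18 50 53]
step 0: y = z − H·x̄ = [-21, 7]
step 0: S = H·P̄·Hᵀ + R = [633 -58; -58 51]
step 0: K = P̄·Hᵀ·S⁻¹ = [-5424/28919 636/28919; 11276/28919 17360/28919; 472/2629 2341/2629]
step 0: x' = x̄ + K·y = [60518/28919, 400/28919, 1217/2629]
step 0: P' = (I − K·H)·P̄ = [209058/28919 -69798/28919 -18774/2629; -69798/28919 73318/28919 12658/2629; -18774/2629 12658/2629 2558/239]
step 1: x̄ = F·x = [-108049/28919, 140993/28919, -40561/28919]
step 1: P̄ = F·P·Fᵀ + Q = [1603132/28919 -3619936/28919 -1955440/28919; -3619936/28919 9827646/28919 5762428/28919; -1955440/28919 5762428/28919 3781165/28919]
step 1: y = z − H·x̄ = [-63537/2629, 8252/2629]
step 1: S = H·P̄·Hᵀ + R = [412845/239 25854/239; 25854/239 13133/239]
step 1: K = P̄·Hᵀ·S⁻¹ = [-39256612/218778681 9592540/72926227; 86721994/218778681 41414864/72926227; 40394188/218778681 57278627/72926227]
step 1: x' = x̄ + K·y = [812743165/802188497, -2343909723/802188497, -2726990775/802188497]
step 1: P' = (I − K·H)·P̄ = [9564392908/2406565491 -2487928360/2406565491 -8298177628/2406565491; -2487928360/2406565491 4791798130/2406565491 7954690408/2406565491; -8298177628/2406565491 7954690408/2406565491 15858956392/2406565491]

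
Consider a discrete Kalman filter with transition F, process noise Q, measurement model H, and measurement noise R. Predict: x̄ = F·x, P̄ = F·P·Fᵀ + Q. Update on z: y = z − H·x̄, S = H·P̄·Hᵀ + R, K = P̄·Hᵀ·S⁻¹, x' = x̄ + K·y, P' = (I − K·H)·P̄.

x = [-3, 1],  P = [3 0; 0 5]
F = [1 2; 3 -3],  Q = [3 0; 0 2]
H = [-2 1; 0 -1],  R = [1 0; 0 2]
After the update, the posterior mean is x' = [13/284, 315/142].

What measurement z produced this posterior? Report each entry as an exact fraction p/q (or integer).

x̄ = F·x = [-1, -12]
P̄ = F·P·Fᵀ + Q = [26 -21; -21 74]
S = H·P̄·Hᵀ + R = [263 -116; -116 76]
K = P̄·Hᵀ·S⁻¹ = [-778/1633 -2945/6532; 58/1633 -3003/3266]
x' − x̄ = [297/284, 2019/142] = K·y
y = (KᵀK)⁻¹·Kᵀ·(x' − x̄) = [12, -15]
z = y + H·x̄ = [12, -15] + [-10, 12] = [2, -3]

z = [2, -3]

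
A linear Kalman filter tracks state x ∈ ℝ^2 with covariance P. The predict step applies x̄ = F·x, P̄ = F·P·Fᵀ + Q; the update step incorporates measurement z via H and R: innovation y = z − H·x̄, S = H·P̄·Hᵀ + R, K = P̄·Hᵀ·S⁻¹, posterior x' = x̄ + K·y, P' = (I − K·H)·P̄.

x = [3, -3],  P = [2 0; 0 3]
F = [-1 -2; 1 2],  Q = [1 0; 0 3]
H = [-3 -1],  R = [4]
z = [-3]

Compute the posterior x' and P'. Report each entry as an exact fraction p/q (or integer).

x' = [41/24, -47/24]
P' = [119/72 -233/72; -233/72 599/72]

x̄ = F·x = [3, -3]
P̄ = F·P·Fᵀ + Q = [15 -14; -14 17]
y = z − H·x̄ = [3]
S = H·P̄·Hᵀ + R = [72]
K = P̄·Hᵀ·S⁻¹ = [-31/72; 25/72]
x' = x̄ + K·y = [41/24, -47/24]
P' = (I − K·H)·P̄ = [119/72 -233/72; -233/72 599/72]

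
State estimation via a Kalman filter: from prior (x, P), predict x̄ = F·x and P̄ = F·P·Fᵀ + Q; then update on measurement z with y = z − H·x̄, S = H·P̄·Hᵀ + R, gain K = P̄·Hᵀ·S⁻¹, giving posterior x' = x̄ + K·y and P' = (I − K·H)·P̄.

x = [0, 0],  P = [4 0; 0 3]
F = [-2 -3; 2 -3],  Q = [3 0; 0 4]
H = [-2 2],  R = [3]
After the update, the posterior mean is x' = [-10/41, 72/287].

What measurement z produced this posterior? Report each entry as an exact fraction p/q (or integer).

z = [1]

x̄ = F·x = [0, 0]
P̄ = F·P·Fᵀ + Q = [46 11; 11 47]
S = H·P̄·Hᵀ + R = [287]
K = P̄·Hᵀ·S⁻¹ = [-10/41; 72/287]
x' − x̄ = [-10/41, 72/287] = K·y
y = (KᵀK)⁻¹·Kᵀ·(x' − x̄) = [1]
z = y + H·x̄ = [1] + [0] = [1]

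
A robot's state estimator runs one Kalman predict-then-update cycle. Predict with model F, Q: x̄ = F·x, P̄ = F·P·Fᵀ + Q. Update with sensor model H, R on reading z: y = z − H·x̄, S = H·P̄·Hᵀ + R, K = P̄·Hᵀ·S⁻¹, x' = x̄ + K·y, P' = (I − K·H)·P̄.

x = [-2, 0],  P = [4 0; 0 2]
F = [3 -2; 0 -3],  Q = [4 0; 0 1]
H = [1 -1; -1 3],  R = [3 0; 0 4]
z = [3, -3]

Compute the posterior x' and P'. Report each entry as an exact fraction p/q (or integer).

x̄ = F·x = [-6, 0]
P̄ = F·P·Fᵀ + Q = [48 12; 12 19]
y = z − H·x̄ = [9, -9]
S = H·P̄·Hᵀ + R = [46 -57; -57 151]
K = P̄·Hᵀ·S⁻¹ = [4752/3697 1500/3697; 1508/3697 1671/3697]
x' = x̄ + K·y = [7086/3697, -1467/3697]
P' = (I − K·H)·P̄ = [24384/3697 10128/3697; 10128/3697 5604/3697]

x' = [7086/3697, -1467/3697]
P' = [24384/3697 10128/3697; 10128/3697 5604/3697]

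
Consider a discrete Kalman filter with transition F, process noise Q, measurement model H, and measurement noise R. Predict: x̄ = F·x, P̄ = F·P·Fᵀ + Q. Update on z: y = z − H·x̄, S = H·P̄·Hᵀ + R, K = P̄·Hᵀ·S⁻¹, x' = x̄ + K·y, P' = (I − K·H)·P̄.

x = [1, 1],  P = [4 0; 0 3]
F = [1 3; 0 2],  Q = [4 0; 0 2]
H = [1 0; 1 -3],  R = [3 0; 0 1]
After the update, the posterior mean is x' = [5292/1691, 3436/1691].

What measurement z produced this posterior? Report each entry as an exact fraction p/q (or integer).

x̄ = F·x = [4, 2]
P̄ = F·P·Fᵀ + Q = [35 18; 18 14]
S = H·P̄·Hᵀ + R = [38 -19; -19 54]
K = P̄·Hᵀ·S⁻¹ = [1529/1691 -3/89; 516/1691 -30/89]
x' − x̄ = [-1472/1691, 54/1691] = K·y
y = (KᵀK)⁻¹·Kᵀ·(x' − x̄) = [-1, -1]
z = y + H·x̄ = [-1, -1] + [4, -2] = [3, -3]

z = [3, -3]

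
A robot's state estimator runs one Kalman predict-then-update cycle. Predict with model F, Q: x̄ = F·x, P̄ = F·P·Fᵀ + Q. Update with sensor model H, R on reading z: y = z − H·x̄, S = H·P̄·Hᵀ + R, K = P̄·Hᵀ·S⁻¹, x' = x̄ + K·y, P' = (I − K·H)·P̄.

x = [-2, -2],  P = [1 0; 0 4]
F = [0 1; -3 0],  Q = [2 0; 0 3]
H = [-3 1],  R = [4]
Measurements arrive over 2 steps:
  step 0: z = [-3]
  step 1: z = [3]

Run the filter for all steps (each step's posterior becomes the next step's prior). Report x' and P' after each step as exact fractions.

step 0: x̄ = F·x = [-2, 6]
step 0: P̄ = F·P·Fᵀ + Q = [6 0; 0 12]
step 0: y = z − H·x̄ = [-15]
step 0: S = H·P̄·Hᵀ + R = [70]
step 0: K = P̄·Hᵀ·S⁻¹ = [-9/35; 6/35]
step 0: x' = x̄ + K·y = [13/7, 24/7]
step 0: P' = (I − K·H)·P̄ = [48/35 108/35; 108/35 348/35]
step 1: x̄ = F·x = [24/7, -39/7]
step 1: P̄ = F·P·Fᵀ + Q = [418/35 -324/35; -324/35 537/35]
step 1: y = z − H·x̄ = [132/7]
step 1: S = H·P̄·Hᵀ + R = [6383/35]
step 1: K = P̄·Hᵀ·S⁻¹ = [-1578/6383; 1509/6383]
step 1: x' = x̄ + K·y = [-7872/6383, -7107/6383]
step 1: P' = (I − K·H)·P̄ = [5086/6383 8946/6383; 8946/6383 32874/6383]

step 0: x' = [13/7, 24/7], P' = [48/35 108/35; 108/35 348/35]
step 1: x' = [-7872/6383, -7107/6383], P' = [5086/6383 8946/6383; 8946/6383 32874/6383]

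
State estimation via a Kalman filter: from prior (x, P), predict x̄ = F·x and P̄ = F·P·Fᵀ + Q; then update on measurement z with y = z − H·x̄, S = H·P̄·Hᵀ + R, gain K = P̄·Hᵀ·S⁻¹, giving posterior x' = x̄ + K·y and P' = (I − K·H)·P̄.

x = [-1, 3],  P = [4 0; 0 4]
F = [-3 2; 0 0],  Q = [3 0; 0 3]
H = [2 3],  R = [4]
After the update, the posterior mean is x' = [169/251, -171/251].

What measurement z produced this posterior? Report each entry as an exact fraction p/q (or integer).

x̄ = F·x = [9, 0]
P̄ = F·P·Fᵀ + Q = [55 0; 0 3]
S = H·P̄·Hᵀ + R = [251]
K = P̄·Hᵀ·S⁻¹ = [110/251; 9/251]
x' − x̄ = [-2090/251, -171/251] = K·y
y = (KᵀK)⁻¹·Kᵀ·(x' − x̄) = [-19]
z = y + H·x̄ = [-19] + [18] = [-1]

z = [-1]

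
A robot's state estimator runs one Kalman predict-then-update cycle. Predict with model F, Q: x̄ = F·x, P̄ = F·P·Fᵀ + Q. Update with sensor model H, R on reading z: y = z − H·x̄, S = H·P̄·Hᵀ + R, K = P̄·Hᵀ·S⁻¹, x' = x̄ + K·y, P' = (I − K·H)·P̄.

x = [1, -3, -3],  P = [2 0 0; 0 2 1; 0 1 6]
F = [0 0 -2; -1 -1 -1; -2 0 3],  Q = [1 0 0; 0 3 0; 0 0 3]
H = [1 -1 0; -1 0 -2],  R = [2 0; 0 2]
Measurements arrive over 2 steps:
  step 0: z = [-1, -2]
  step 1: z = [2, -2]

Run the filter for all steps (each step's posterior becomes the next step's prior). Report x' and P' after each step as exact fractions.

step 0: x' = [28/67, 2205/1273, 809/1273], P' = [606/67 574/67 -322/67; 574/67 12272/1273 -5760/1273; -322/67 -5760/1273 3862/1273]
step 1: x' = [-2124480/1661483, -5165862/1661483, 7994471/4984449], P' = [3611738/1661483 2941254/1661483 -1961198/1661483; 2941254/1661483 4979220/1661483 -1508730/1661483; -1961198/1661483 -1508730/1661483 5586161/4984449]

step 0: x̄ = F·x = [6, 5, -11]
step 0: P̄ = F·P·Fᵀ + Q = [25 14 -36; 14 15 -17; -36 -17 65]
step 0: y = z − H·x̄ = [-2, -18]
step 0: S = H·P̄·Hᵀ + R = [14 27; 27 143]
step 0: K = P̄·Hᵀ·S⁻¹ = [16/67 19/67; -683/1273 307/1273; -179/1273 -803/1273]
step 0: x' = x̄ + K·y = [28/67, 2205/1273, 809/1273]
step 0: P' = (I − K·H)·P̄ = [606/67 574/67 -322/67; 574/67 12272/1273 -5760/1273; -322/67 -5760/1273 3862/1273]
step 1: x̄ = F·x = [-1618/1273, -3546/1273, 1363/1273]
step 1: P̄ = F·P·Fᵀ + Q = [16721/1273 -16032/1273 -47644/1273; -16032/1273 29523/1273 56652/1273; -47644/1273 56652/1273 158049/1273]
step 1: y = z − H·x̄ = [618/1273, -1438/1273]
step 1: S = H·P̄·Hᵀ + R = [80854/1273 175839/1273; 175839/1273 460887/1273]
step 1: K = P̄·Hᵀ·S⁻¹ = [335242/1661483 155329/1661483; -1018983/1661483 38103/1661483; -226234/1661483 -2644364/4984449]
step 1: x' = x̄ + K·y = [-2124480/1661483, -5165862/1661483, 7994471/4984449]
step 1: P' = (I − K·H)·P̄ = [3611738/1661483 2941254/1661483 -1961198/1661483; 2941254/1661483 4979220/1661483 -1508730/1661483; -1961198/1661483 -1508730/1661483 5586161/4984449]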